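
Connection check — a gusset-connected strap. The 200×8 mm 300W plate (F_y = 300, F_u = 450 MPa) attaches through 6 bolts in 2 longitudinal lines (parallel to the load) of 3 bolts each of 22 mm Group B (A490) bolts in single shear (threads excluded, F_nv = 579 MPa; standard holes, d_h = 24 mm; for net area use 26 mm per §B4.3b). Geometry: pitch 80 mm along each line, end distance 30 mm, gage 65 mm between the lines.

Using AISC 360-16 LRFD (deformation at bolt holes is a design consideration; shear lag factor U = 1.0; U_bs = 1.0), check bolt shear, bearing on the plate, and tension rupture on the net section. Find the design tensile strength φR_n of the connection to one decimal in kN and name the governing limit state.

Bolt shear: A_b = π(22)²/4 = 380.13 mm². φR_n = 0.75 × 579 × 380.13 × 6 × 1 = 990.4 kN.
Bearing (8 mm plate, F_u = 450 MPa): end bolts L_c = 30 − 24/2 = 18, R_n = min(1.2×18×8×450, 2.4×22×8×450) = 77.76 kN/bolt; interior L_c = 80 − 24 = 56, R_n = 190.08 kN/bolt. φR_n = 0.75 × (2×77.76 + 4×190.08) = 686.9 kN.
Tension rupture (net): A_n = (200 − 2×26)×8 = 1184 mm² (U = 1.0, A_e = A_n). φR_n = 0.75 × 450 × 1184 = 399.6 kN.
Governing: min(990.4, 686.9, 399.6) = 399.6 kN → net-section rupture.

399.6 kN (net-section rupture governs)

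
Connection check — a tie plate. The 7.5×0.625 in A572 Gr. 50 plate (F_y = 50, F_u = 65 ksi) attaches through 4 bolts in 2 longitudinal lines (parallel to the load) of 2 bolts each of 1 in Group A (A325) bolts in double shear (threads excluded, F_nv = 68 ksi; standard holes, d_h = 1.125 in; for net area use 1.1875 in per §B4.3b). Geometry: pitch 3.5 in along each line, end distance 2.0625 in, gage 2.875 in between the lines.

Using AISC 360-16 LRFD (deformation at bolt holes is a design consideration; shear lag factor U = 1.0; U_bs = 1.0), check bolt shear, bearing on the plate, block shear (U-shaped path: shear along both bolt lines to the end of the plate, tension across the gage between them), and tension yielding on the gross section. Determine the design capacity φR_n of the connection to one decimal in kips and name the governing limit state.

Bolt shear: A_b = π(1)²/4 = 0.7854 in². φR_n = 0.75 × 68 × 0.7854 × 4 × 2 = 320.4 kips.
Bearing (0.625 in plate, F_u = 65 ksi): end bolts L_c = 2.0625 − 1.125/2 = 1.5, R_n = min(1.2×1.5×0.625×65, 2.4×1×0.625×65) = 73.125 kips/bolt; interior L_c = 3.5 − 1.125 = 2.375, R_n = 97.5 kips/bolt. φR_n = 0.75 × (2×73.125 + 2×97.5) = 255.9 kips.
Block shear: shear path 2×[2.0625+1×3.5] = 2×5.5625 in, A_gv = 6.9531, A_nv = 2×(5.5625 − 1.5×1.1875)×0.625 = 4.7266 in²; tension across gage: (2.875 − 1×1.1875)×0.625 = 1.0547 in². R_n = min(0.6×65×4.7266, 0.6×50×6.9531) + 1.0×65×1.0547 = min(184.34, 208.59) + 68.556 = 252.9 kips. φR_n = 0.75 × 252.9 = 189.7 kips.
Tension yield (gross): A_g = 7.5×0.625 = 4.6875 in². φR_n = 0.90 × 50 × 4.6875 = 210.9 kips.
Governing: min(320.4, 255.9, 189.7, 210.9) = 189.7 kips → block shear.

189.7 kips (block shear governs)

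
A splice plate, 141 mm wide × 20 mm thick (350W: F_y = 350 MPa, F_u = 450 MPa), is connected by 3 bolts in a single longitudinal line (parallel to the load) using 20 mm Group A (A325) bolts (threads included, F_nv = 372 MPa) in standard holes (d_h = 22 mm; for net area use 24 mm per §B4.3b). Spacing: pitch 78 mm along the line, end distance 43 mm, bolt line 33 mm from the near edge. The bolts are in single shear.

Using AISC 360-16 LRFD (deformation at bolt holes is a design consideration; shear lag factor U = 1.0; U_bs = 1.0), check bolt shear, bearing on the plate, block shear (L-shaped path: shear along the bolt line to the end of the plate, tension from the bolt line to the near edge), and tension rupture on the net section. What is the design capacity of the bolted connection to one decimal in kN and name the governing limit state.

263.0 kN (bolt shear governs)

Bolt shear: A_b = π(20)²/4 = 314.16 mm². φR_n = 0.75 × 372 × 314.16 × 3 × 1 = 263.0 kN.
Bearing (20 mm plate, F_u = 450 MPa): end bolts L_c = 43 − 22/2 = 32, R_n = min(1.2×32×20×450, 2.4×20×20×450) = 345.6 kN/bolt; interior L_c = 78 − 22 = 56, R_n = 432 kN/bolt. φR_n = 0.75 × (1×345.6 + 2×432) = 907.2 kN.
Block shear: shear path 1×[43+2×78] = 1×199 mm, A_gv = 3980, A_nv = 1×(199 − 2.5×24)×20 = 2780 mm²; tension to near edge: (33 − 0.5×24)×20 = 420 mm². R_n = min(0.6×450×2780, 0.6×350×3980) + 1.0×450×420 = min(750.6, 835.8) + 189 = 939.6 kN. φR_n = 0.75 × 939.6 = 704.7 kN.
Tension rupture (net): A_n = (141 − 1×24)×20 = 2340 mm² (U = 1.0, A_e = A_n). φR_n = 0.75 × 450 × 2340 = 789.8 kN.
Governing: min(263.0, 907.2, 704.7, 789.8) = 263.0 kN → bolt shear.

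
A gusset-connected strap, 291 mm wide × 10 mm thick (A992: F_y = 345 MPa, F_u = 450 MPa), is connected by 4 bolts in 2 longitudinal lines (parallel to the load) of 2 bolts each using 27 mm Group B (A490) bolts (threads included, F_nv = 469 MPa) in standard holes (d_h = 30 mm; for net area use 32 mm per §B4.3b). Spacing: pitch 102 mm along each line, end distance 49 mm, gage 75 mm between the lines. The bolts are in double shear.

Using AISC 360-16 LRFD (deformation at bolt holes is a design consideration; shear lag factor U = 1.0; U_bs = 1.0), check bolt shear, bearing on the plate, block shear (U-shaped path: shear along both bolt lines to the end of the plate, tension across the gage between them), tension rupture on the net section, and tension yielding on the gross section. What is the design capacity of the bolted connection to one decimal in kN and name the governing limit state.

Bolt shear: A_b = π(27)²/4 = 572.56 mm². φR_n = 0.75 × 469 × 572.56 × 4 × 2 = 1611.2 kN.
Bearing (10 mm plate, F_u = 450 MPa): end bolts L_c = 49 − 30/2 = 34, R_n = min(1.2×34×10×450, 2.4×27×10×450) = 183.6 kN/bolt; interior L_c = 102 − 30 = 72, R_n = 291.6 kN/bolt. φR_n = 0.75 × (2×183.6 + 2×291.6) = 712.8 kN.
Block shear: shear path 2×[49+1×102] = 2×151 mm, A_gv = 3020, A_nv = 2×(151 − 1.5×32)×10 = 2060 mm²; tension across gage: (75 − 1×32)×10 = 430 mm². R_n = min(0.6×450×2060, 0.6×345×3020) + 1.0×450×430 = min(556.2, 625.14) + 193.5 = 749.7 kN. φR_n = 0.75 × 749.7 = 562.3 kN.
Tension rupture (net): A_n = (291 − 2×32)×10 = 2270 mm² (U = 1.0, A_e = A_n). φR_n = 0.75 × 450 × 2270 = 766.1 kN.
Tension yield (gross): A_g = 291×10 = 2910 mm². φR_n = 0.90 × 345 × 2910 = 903.6 kN.
Governing: min(1611.2, 712.8, 562.3, 766.1, 903.6) = 562.3 kN → block shear.

562.3 kN (block shear governs)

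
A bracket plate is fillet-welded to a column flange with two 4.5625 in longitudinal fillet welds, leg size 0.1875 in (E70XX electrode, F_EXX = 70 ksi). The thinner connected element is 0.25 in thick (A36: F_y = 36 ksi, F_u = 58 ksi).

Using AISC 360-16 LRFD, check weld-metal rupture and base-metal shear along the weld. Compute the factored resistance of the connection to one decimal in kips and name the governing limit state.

Weld metal: throat = 0.707×0.1875 = 0.13256 in, L = 2×4.5625 = 9.125 in. φR_n = 0.75 × 0.6 × 70 × 0.13256 × 9.125 = 38.1 kips.
Base metal shear (0.25 in plate): yield φR_n = 1.0×0.6×36×0.25×9.125 = 49.3 kips; rupture φR_n = 0.75×0.6×58×0.25×9.125 = 59.5 kips; take 49.3 kips (yield).
Governing: min(38.1, 49.3) = 38.1 kips → weld metal.

38.1 kips (weld metal governs)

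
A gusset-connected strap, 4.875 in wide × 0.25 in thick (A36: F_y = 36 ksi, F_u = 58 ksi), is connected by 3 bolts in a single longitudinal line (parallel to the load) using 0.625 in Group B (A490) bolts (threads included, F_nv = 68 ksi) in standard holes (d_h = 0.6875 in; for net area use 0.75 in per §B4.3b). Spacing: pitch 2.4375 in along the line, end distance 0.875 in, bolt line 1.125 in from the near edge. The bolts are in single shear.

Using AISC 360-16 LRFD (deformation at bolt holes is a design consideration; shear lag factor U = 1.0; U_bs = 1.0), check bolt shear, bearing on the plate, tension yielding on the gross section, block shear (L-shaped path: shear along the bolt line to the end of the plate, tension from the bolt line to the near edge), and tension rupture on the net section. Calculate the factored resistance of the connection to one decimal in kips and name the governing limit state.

Bolt shear: A_b = π(0.625)²/4 = 0.3068 in². φR_n = 0.75 × 68 × 0.3068 × 3 × 1 = 46.9 kips.
Bearing (0.25 in plate, F_u = 58 ksi): end bolts L_c = 0.875 − 0.6875/2 = 0.53125, R_n = min(1.2×0.53125×0.25×58, 2.4×0.625×0.25×58) = 9.2438 kips/bolt; interior L_c = 2.4375 − 0.6875 = 1.75, R_n = 21.75 kips/bolt. φR_n = 0.75 × (1×9.2438 + 2×21.75) = 39.6 kips.
Tension yield (gross): A_g = 4.875×0.25 = 1.2188 in². φR_n = 0.90 × 36 × 1.2188 = 39.5 kips.
Block shear: shear path 1×[0.875+2×2.4375] = 1×5.75 in, A_gv = 1.4375, A_nv = 1×(5.75 − 2.5×0.75)×0.25 = 0.96875 in²; tension to near edge: (1.125 − 0.5×0.75)×0.25 = 0.1875 in². R_n = min(0.6×58×0.96875, 0.6×36×1.4375) + 1.0×58×0.1875 = min(33.713, 31.05) + 10.875 = 41.925 kips. φR_n = 0.75 × 41.925 = 31.4 kips.
Tension rupture (net): A_n = (4.875 − 1×0.75)×0.25 = 1.0313 in² (U = 1.0, A_e = A_n). φR_n = 0.75 × 58 × 1.0313 = 44.9 kips.
Governing: min(46.9, 39.6, 39.5, 31.4, 44.9) = 31.4 kips → block shear.

31.4 kips (block shear governs)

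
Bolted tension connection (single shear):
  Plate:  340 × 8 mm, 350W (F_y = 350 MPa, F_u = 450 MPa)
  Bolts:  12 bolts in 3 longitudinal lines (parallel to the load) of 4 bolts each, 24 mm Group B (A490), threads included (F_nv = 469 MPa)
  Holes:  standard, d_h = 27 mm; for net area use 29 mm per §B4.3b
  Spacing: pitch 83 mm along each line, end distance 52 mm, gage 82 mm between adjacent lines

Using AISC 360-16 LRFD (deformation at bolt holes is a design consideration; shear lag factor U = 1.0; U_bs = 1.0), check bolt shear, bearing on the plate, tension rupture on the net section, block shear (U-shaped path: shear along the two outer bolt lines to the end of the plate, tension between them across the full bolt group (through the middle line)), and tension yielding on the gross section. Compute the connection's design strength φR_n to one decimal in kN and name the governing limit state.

683.1 kN (net-section rupture governs)

Bolt shear: A_b = π(24)²/4 = 452.39 mm². φR_n = 0.75 × 469 × 452.39 × 12 × 1 = 1909.5 kN.
Bearing (8 mm plate, F_u = 450 MPa): end bolts L_c = 52 − 27/2 = 38.5, R_n = min(1.2×38.5×8×450, 2.4×24×8×450) = 166.32 kN/bolt; interior L_c = 83 − 27 = 56, R_n = 207.36 kN/bolt. φR_n = 0.75 × (3×166.32 + 9×207.36) = 1773.9 kN.
Tension rupture (net): A_n = (340 − 3×29)×8 = 2024 mm² (U = 1.0, A_e = A_n). φR_n = 0.75 × 450 × 2024 = 683.1 kN.
Block shear: shear path 2×[52+3×83] = 2×301 mm, A_gv = 4816, A_nv = 2×(301 − 3.5×29)×8 = 3192 mm²; tension across gage: (164 − 2×29)×8 = 848 mm². R_n = min(0.6×450×3192, 0.6×350×4816) + 1.0×450×848 = min(861.84, 1011.4) + 381.6 = 1243.4 kN. φR_n = 0.75 × 1243.4 = 932.6 kN.
Tension yield (gross): A_g = 340×8 = 2720 mm². φR_n = 0.90 × 350 × 2720 = 856.8 kN.
Governing: min(1909.5, 1773.9, 683.1, 932.6, 856.8) = 683.1 kN → net-section rupture.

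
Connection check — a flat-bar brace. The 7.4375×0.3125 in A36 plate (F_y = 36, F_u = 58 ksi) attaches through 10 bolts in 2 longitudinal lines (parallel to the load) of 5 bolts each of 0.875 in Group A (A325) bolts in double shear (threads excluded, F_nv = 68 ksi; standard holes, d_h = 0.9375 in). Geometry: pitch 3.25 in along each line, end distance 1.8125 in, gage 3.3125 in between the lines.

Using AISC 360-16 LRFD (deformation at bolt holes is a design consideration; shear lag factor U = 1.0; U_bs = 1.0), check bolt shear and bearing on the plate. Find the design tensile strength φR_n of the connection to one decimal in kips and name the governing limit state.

Bolt shear: A_b = π(0.875)²/4 = 0.60132 in². φR_n = 0.75 × 68 × 0.60132 × 10 × 2 = 613.3 kips.
Bearing (0.3125 in plate, F_u = 58 ksi): end bolts L_c = 1.8125 − 0.9375/2 = 1.34375, R_n = min(1.2×1.34375×0.3125×58, 2.4×0.875×0.3125×58) = 29.227 kips/bolt; interior L_c = 3.25 − 0.9375 = 2.3125, R_n = 38.063 kips/bolt. φR_n = 0.75 × (2×29.227 + 8×38.063) = 272.2 kips.
Governing: min(613.3, 272.2) = 272.2 kips → bearing.

272.2 kips (bearing governs)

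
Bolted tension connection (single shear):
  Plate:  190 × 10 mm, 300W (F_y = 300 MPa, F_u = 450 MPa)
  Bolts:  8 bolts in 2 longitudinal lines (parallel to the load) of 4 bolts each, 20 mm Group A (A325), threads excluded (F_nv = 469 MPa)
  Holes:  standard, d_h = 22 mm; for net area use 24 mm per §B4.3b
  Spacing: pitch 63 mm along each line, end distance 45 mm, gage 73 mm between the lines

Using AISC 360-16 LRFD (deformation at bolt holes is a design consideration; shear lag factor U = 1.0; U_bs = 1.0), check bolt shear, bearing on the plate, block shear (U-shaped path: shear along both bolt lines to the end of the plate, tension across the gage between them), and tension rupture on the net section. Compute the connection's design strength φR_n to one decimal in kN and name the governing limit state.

Bolt shear: A_b = π(20)²/4 = 314.16 mm². φR_n = 0.75 × 469 × 314.16 × 8 × 1 = 884.0 kN.
Bearing (10 mm plate, F_u = 450 MPa): end bolts L_c = 45 − 22/2 = 34, R_n = min(1.2×34×10×450, 2.4×20×10×450) = 183.6 kN/bolt; interior L_c = 63 − 22 = 41, R_n = 216 kN/bolt. φR_n = 0.75 × (2×183.6 + 6×216) = 1247.4 kN.
Block shear: shear path 2×[45+3×63] = 2×234 mm, A_gv = 4680, A_nv = 2×(234 − 3.5×24)×10 = 3000 mm²; tension across gage: (73 − 1×24)×10 = 490 mm². R_n = min(0.6×450×3000, 0.6×300×4680) + 1.0×450×490 = min(810, 842.4) + 220.5 = 1030.5 kN. φR_n = 0.75 × 1030.5 = 772.9 kN.
Tension rupture (net): A_n = (190 − 2×24)×10 = 1420 mm² (U = 1.0, A_e = A_n). φR_n = 0.75 × 450 × 1420 = 479.3 kN.
Governing: min(884.0, 1247.4, 772.9, 479.3) = 479.3 kN → net-section rupture.

479.3 kN (net-section rupture governs)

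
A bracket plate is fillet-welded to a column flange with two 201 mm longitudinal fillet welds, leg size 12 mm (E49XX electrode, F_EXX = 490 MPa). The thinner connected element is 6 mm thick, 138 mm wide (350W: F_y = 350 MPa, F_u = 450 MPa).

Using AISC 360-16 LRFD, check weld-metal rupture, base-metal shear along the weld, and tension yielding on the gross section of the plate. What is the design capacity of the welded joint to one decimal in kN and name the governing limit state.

260.8 kN (gross-section yield governs)

Weld metal: throat = 0.707×12 = 8.484 mm, L = 2×201 = 402 mm. φR_n = 0.75 × 0.6 × 490 × 8.484 × 402 = 752.0 kN.
Base metal shear (6 mm plate): yield φR_n = 1.0×0.6×350×6×402 = 506.5 kN; rupture φR_n = 0.75×0.6×450×6×402 = 488.4 kN; take 488.4 kN (rupture).
Tension yield (gross): A_g = 138×6 = 828 mm². φR_n = 0.90 × 350 × 828 = 260.8 kN.
Governing: min(752.0, 488.4, 260.8) = 260.8 kN → gross-section yield.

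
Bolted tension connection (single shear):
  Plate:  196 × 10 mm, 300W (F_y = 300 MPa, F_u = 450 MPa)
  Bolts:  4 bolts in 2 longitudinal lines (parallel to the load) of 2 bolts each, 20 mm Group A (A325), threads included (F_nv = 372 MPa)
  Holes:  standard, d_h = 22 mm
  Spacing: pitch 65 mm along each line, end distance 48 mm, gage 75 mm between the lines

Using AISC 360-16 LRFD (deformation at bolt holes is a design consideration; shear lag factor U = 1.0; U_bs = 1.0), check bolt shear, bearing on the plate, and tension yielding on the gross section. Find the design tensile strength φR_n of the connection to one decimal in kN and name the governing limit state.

Bolt shear: A_b = π(20)²/4 = 314.16 mm². φR_n = 0.75 × 372 × 314.16 × 4 × 1 = 350.6 kN.
Bearing (10 mm plate, F_u = 450 MPa): end bolts L_c = 48 − 22/2 = 37, R_n = min(1.2×37×10×450, 2.4×20×10×450) = 199.8 kN/bolt; interior L_c = 65 − 22 = 43, R_n = 216 kN/bolt. φR_n = 0.75 × (2×199.8 + 2×216) = 623.7 kN.
Tension yield (gross): A_g = 196×10 = 1960 mm². φR_n = 0.90 × 300 × 1960 = 529.2 kN.
Governing: min(350.6, 623.7, 529.2) = 350.6 kN → bolt shear.

350.6 kN (bolt shear governs)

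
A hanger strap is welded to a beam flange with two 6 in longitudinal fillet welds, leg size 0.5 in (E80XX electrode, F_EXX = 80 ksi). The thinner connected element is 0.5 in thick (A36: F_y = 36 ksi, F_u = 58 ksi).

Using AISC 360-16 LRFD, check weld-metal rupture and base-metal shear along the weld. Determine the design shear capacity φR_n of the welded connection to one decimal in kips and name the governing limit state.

129.6 kips (base-metal shear governs)

Weld metal: throat = 0.707×0.5 = 0.3535 in, L = 2×6 = 12 in. φR_n = 0.75 × 0.6 × 80 × 0.3535 × 12 = 152.7 kips.
Base metal shear (0.5 in plate): yield φR_n = 1.0×0.6×36×0.5×12 = 129.6 kips; rupture φR_n = 0.75×0.6×58×0.5×12 = 156.6 kips; take 129.6 kips (yield).
Governing: min(152.7, 129.6) = 129.6 kips → base-metal shear.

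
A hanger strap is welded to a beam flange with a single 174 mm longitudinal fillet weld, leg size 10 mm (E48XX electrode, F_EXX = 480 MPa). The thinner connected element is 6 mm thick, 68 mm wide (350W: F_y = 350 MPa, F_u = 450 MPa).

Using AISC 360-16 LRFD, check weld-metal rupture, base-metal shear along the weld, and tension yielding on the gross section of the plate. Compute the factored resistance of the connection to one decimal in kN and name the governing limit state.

128.5 kN (gross-section yield governs)

Weld metal: throat = 0.707×10 = 7.07 mm, L = 174 mm. φR_n = 0.75 × 0.6 × 480 × 7.07 × 174 = 265.7 kN.
Base metal shear (6 mm plate): yield φR_n = 1.0×0.6×350×6×174 = 219.2 kN; rupture φR_n = 0.75×0.6×450×6×174 = 211.4 kN; take 211.4 kN (rupture).
Tension yield (gross): A_g = 68×6 = 408 mm². φR_n = 0.90 × 350 × 408 = 128.5 kN.
Governing: min(265.7, 211.4, 128.5) = 128.5 kN → gross-section yield.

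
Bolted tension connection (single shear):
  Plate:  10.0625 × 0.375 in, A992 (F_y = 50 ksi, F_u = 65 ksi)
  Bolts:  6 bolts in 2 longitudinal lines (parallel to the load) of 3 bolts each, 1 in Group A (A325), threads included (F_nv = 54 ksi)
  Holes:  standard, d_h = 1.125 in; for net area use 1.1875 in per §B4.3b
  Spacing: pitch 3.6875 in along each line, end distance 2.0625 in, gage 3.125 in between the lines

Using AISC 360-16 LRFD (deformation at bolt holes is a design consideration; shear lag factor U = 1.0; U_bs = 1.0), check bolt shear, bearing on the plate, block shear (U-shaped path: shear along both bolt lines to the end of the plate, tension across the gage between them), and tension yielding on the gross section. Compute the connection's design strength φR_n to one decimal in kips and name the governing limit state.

169.8 kips (gross-section yield governs)

Bolt shear: A_b = π(1)²/4 = 0.7854 in². φR_n = 0.75 × 54 × 0.7854 × 6 × 1 = 190.9 kips.
Bearing (0.375 in plate, F_u = 65 ksi): end bolts L_c = 2.0625 − 1.125/2 = 1.5, R_n = min(1.2×1.5×0.375×65, 2.4×1×0.375×65) = 43.875 kips/bolt; interior L_c = 3.6875 − 1.125 = 2.5625, R_n = 58.5 kips/bolt. φR_n = 0.75 × (2×43.875 + 4×58.5) = 241.3 kips.
Block shear: shear path 2×[2.0625+2×3.6875] = 2×9.4375 in, A_gv = 7.0781, A_nv = 2×(9.4375 − 2.5×1.1875)×0.375 = 4.8516 in²; tension across gage: (3.125 − 1×1.1875)×0.375 = 0.72656 in². R_n = min(0.6×65×4.8516, 0.6×50×7.0781) + 1.0×65×0.72656 = min(189.21, 212.34) + 47.226 = 236.44 kips. φR_n = 0.75 × 236.44 = 177.3 kips.
Tension yield (gross): A_g = 10.0625×0.375 = 3.7734 in². φR_n = 0.90 × 50 × 3.7734 = 169.8 kips.
Governing: min(190.9, 241.3, 177.3, 169.8) = 169.8 kips → gross-section yield.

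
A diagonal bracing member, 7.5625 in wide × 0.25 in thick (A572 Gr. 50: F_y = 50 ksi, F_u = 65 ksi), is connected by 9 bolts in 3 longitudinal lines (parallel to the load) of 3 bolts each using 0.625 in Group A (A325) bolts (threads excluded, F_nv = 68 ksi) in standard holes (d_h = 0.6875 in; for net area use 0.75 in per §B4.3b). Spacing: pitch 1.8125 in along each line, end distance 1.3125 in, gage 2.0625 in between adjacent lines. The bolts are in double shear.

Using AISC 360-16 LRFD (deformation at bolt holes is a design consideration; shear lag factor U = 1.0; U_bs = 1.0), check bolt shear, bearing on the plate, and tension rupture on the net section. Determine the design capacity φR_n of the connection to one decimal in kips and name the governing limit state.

Bolt shear: A_b = π(0.625)²/4 = 0.3068 in². φR_n = 0.75 × 68 × 0.3068 × 9 × 2 = 281.6 kips.
Bearing (0.25 in plate, F_u = 65 ksi): end bolts L_c = 1.3125 − 0.6875/2 = 0.96875, R_n = min(1.2×0.96875×0.25×65, 2.4×0.625×0.25×65) = 18.891 kips/bolt; interior L_c = 1.8125 − 0.6875 = 1.125, R_n = 21.938 kips/bolt. φR_n = 0.75 × (3×18.891 + 6×21.938) = 141.2 kips.
Tension rupture (net): A_n = (7.5625 − 3×0.75)×0.25 = 1.3281 in² (U = 1.0, A_e = A_n). φR_n = 0.75 × 65 × 1.3281 = 64.7 kips.
Governing: min(281.6, 141.2, 64.7) = 64.7 kips → net-section rupture.

64.7 kips (net-section rupture governs)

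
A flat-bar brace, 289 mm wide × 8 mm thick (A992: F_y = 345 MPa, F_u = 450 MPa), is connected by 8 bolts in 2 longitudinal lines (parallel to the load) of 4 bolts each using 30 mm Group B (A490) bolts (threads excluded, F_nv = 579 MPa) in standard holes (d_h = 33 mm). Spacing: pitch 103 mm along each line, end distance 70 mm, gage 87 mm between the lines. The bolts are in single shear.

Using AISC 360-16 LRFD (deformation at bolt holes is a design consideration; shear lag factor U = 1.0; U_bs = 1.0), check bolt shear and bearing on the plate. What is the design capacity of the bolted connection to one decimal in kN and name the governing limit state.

Bolt shear: A_b = π(30)²/4 = 706.86 mm². φR_n = 0.75 × 579 × 706.86 × 8 × 1 = 2455.6 kN.
Bearing (8 mm plate, F_u = 450 MPa): end bolts L_c = 70 − 33/2 = 53.5, R_n = min(1.2×53.5×8×450, 2.4×30×8×450) = 231.12 kN/bolt; interior L_c = 103 − 33 = 70, R_n = 259.2 kN/bolt. φR_n = 0.75 × (2×231.12 + 6×259.2) = 1513.1 kN.
Governing: min(2455.6, 1513.1) = 1513.1 kN → bearing.

1513.1 kN (bearing governs)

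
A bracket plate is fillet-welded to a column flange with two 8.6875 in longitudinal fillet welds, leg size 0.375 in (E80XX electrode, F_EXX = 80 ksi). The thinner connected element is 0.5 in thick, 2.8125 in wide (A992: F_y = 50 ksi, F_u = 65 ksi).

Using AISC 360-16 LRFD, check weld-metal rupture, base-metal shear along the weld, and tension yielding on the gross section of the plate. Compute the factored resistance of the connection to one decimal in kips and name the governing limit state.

Weld metal: throat = 0.707×0.375 = 0.26513 in, L = 2×8.6875 = 17.375 in. φR_n = 0.75 × 0.6 × 80 × 0.26513 × 17.375 = 165.8 kips.
Base metal shear (0.5 in plate): yield φR_n = 1.0×0.6×50×0.5×17.375 = 260.6 kips; rupture φR_n = 0.75×0.6×65×0.5×17.375 = 254.1 kips; take 254.1 kips (rupture).
Tension yield (gross): A_g = 2.8125×0.5 = 1.4063 in². φR_n = 0.90 × 50 × 1.4063 = 63.3 kips.
Governing: min(165.8, 254.1, 63.3) = 63.3 kips → gross-section yield.

63.3 kips (gross-section yield governs)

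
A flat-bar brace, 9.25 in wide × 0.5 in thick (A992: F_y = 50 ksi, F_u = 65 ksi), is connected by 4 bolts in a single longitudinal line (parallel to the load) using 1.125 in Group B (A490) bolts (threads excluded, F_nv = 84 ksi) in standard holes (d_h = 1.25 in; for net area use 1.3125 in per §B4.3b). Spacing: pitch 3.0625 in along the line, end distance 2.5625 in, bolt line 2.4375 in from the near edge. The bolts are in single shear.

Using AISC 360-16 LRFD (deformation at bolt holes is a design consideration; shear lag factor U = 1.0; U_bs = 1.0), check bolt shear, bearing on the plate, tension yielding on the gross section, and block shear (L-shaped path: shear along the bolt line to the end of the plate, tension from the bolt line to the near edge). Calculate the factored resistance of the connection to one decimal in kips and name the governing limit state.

148.1 kips (block shear governs)

Bolt shear: A_b = π(1.125)²/4 = 0.99402 in². φR_n = 0.75 × 84 × 0.99402 × 4 × 1 = 250.5 kips.
Bearing (0.5 in plate, F_u = 65 ksi): end bolts L_c = 2.5625 − 1.25/2 = 1.9375, R_n = min(1.2×1.9375×0.5×65, 2.4×1.125×0.5×65) = 75.563 kips/bolt; interior L_c = 3.0625 − 1.25 = 1.8125, R_n = 70.688 kips/bolt. φR_n = 0.75 × (1×75.563 + 3×70.688) = 215.7 kips.
Tension yield (gross): A_g = 9.25×0.5 = 4.625 in². φR_n = 0.90 × 50 × 4.625 = 208.1 kips.
Block shear: shear path 1×[2.5625+3×3.0625] = 1×11.75 in, A_gv = 5.875, A_nv = 1×(11.75 − 3.5×1.3125)×0.5 = 3.5781 in²; tension to near edge: (2.4375 − 0.5×1.3125)×0.5 = 0.89063 in². R_n = min(0.6×65×3.5781, 0.6×50×5.875) + 1.0×65×0.89063 = min(139.55, 176.25) + 57.891 = 197.44 kips. φR_n = 0.75 × 197.44 = 148.1 kips.
Governing: min(250.5, 215.7, 208.1, 148.1) = 148.1 kips → block shear.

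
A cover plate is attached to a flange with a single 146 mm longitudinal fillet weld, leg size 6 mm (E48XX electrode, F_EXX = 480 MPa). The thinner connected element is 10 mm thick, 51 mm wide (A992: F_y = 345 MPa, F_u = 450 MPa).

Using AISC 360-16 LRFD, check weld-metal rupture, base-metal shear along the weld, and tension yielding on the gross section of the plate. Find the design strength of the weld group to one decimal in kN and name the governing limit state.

133.8 kN (weld metal governs)

Weld metal: throat = 0.707×6 = 4.242 mm, L = 146 mm. φR_n = 0.75 × 0.6 × 480 × 4.242 × 146 = 133.8 kN.
Base metal shear (10 mm plate): yield φR_n = 1.0×0.6×345×10×146 = 302.2 kN; rupture φR_n = 0.75×0.6×450×10×146 = 295.7 kN; take 295.7 kN (rupture).
Tension yield (gross): A_g = 51×10 = 510 mm². φR_n = 0.90 × 345 × 510 = 158.4 kN.
Governing: min(133.8, 295.7, 158.4) = 133.8 kN → weld metal.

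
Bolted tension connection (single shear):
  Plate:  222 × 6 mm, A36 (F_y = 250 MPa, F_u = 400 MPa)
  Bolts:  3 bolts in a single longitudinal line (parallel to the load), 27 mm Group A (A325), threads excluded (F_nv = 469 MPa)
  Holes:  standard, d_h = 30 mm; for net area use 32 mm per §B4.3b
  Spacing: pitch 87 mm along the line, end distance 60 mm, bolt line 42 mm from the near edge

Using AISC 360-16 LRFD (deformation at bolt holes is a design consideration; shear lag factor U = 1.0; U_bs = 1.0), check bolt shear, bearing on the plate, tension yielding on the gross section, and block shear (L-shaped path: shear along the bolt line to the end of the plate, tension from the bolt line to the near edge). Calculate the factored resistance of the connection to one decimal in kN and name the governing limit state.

Bolt shear: A_b = π(27)²/4 = 572.56 mm². φR_n = 0.75 × 469 × 572.56 × 3 × 1 = 604.2 kN.
Bearing (6 mm plate, F_u = 400 MPa): end bolts L_c = 60 − 30/2 = 45, R_n = min(1.2×45×6×400, 2.4×27×6×400) = 129.6 kN/bolt; interior L_c = 87 − 30 = 57, R_n = 155.52 kN/bolt. φR_n = 0.75 × (1×129.6 + 2×155.52) = 330.5 kN.
Tension yield (gross): A_g = 222×6 = 1332 mm². φR_n = 0.90 × 250 × 1332 = 299.7 kN.
Block shear: shear path 1×[60+2×87] = 1×234 mm, A_gv = 1404, A_nv = 1×(234 − 2.5×32)×6 = 924 mm²; tension to near edge: (42 − 0.5×32)×6 = 156 mm². R_n = min(0.6×400×924, 0.6×250×1404) + 1.0×400×156 = min(221.76, 210.6) + 62.4 = 273 kN. φR_n = 0.75 × 273 = 204.8 kN.
Governing: min(604.2, 330.5, 299.7, 204.8) = 204.8 kN → block shear.

204.8 kN (block shear governs)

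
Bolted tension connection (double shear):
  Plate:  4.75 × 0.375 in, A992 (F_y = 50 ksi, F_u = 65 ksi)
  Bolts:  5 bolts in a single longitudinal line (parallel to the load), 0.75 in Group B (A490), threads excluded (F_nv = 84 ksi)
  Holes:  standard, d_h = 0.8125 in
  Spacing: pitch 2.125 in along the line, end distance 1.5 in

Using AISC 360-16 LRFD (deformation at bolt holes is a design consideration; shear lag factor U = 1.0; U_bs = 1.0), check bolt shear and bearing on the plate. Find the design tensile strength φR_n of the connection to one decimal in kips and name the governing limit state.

Bolt shear: A_b = π(0.75)²/4 = 0.44179 in². φR_n = 0.75 × 84 × 0.44179 × 5 × 2 = 278.3 kips.
Bearing (0.375 in plate, F_u = 65 ksi): end bolts L_c = 1.5 − 0.8125/2 = 1.09375, R_n = min(1.2×1.09375×0.375×65, 2.4×0.75×0.375×65) = 31.992 kips/bolt; interior L_c = 2.125 − 0.8125 = 1.3125, R_n = 38.391 kips/bolt. φR_n = 0.75 × (1×31.992 + 4×38.391) = 139.2 kips.
Governing: min(278.3, 139.2) = 139.2 kips → bearing.

139.2 kips (bearing governs)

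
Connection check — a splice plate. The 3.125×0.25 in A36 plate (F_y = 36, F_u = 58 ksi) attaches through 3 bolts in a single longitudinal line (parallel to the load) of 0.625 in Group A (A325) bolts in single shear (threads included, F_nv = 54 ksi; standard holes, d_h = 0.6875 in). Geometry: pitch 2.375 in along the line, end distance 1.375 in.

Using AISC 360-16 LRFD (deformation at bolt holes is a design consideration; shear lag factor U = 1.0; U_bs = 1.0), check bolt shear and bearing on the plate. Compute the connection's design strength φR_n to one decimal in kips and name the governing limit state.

Bolt shear: A_b = π(0.625)²/4 = 0.3068 in². φR_n = 0.75 × 54 × 0.3068 × 3 × 1 = 37.3 kips.
Bearing (0.25 in plate, F_u = 58 ksi): end bolts L_c = 1.375 − 0.6875/2 = 1.03125, R_n = min(1.2×1.03125×0.25×58, 2.4×0.625×0.25×58) = 17.944 kips/bolt; interior L_c = 2.375 − 0.6875 = 1.6875, R_n = 21.75 kips/bolt. φR_n = 0.75 × (1×17.944 + 2×21.75) = 46.1 kips.
Governing: min(37.3, 46.1) = 37.3 kips → bolt shear.

37.3 kips (bolt shear governs)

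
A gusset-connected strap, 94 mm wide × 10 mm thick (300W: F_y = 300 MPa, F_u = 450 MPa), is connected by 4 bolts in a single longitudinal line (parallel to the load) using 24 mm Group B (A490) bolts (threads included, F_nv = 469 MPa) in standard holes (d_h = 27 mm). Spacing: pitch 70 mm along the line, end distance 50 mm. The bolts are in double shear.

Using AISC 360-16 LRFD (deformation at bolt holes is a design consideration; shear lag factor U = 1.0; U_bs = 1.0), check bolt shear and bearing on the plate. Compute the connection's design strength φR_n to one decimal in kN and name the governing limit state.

Bolt shear: A_b = π(24)²/4 = 452.39 mm². φR_n = 0.75 × 469 × 452.39 × 4 × 2 = 1273.0 kN.
Bearing (10 mm plate, F_u = 450 MPa): end bolts L_c = 50 − 27/2 = 36.5, R_n = min(1.2×36.5×10×450, 2.4×24×10×450) = 197.1 kN/bolt; interior L_c = 70 − 27 = 43, R_n = 232.2 kN/bolt. φR_n = 0.75 × (1×197.1 + 3×232.2) = 670.3 kN.
Governing: min(1273.0, 670.3) = 670.3 kN → bearing.

670.3 kN (bearing governs)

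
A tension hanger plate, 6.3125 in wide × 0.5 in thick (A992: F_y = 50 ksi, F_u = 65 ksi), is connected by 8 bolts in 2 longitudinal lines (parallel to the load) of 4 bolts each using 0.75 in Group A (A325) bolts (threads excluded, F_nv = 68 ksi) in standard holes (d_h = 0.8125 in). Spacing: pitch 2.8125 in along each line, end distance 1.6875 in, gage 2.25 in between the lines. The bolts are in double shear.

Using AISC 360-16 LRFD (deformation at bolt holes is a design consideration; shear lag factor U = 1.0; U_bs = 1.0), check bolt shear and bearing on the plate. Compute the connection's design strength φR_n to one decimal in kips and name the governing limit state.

338.2 kips (bearing governs)

Bolt shear: A_b = π(0.75)²/4 = 0.44179 in². φR_n = 0.75 × 68 × 0.44179 × 8 × 2 = 360.5 kips.
Bearing (0.5 in plate, F_u = 65 ksi): end bolts L_c = 1.6875 − 0.8125/2 = 1.28125, R_n = min(1.2×1.28125×0.5×65, 2.4×0.75×0.5×65) = 49.969 kips/bolt; interior L_c = 2.8125 − 0.8125 = 2, R_n = 58.5 kips/bolt. φR_n = 0.75 × (2×49.969 + 6×58.5) = 338.2 kips.
Governing: min(360.5, 338.2) = 338.2 kips → bearing.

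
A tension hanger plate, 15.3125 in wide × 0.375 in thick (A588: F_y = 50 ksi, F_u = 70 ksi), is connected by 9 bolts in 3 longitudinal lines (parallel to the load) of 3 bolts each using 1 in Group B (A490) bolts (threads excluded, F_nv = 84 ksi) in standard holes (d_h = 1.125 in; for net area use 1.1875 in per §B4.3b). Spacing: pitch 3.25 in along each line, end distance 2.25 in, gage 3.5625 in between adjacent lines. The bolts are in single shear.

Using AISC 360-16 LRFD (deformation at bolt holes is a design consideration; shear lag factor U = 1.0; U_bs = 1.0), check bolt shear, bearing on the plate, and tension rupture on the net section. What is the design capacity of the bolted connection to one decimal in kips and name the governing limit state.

Bolt shear: A_b = π(1)²/4 = 0.7854 in². φR_n = 0.75 × 84 × 0.7854 × 9 × 1 = 445.3 kips.
Bearing (0.375 in plate, F_u = 70 ksi): end bolts L_c = 2.25 − 1.125/2 = 1.6875, R_n = min(1.2×1.6875×0.375×70, 2.4×1×0.375×70) = 53.156 kips/bolt; interior L_c = 3.25 − 1.125 = 2.125, R_n = 63 kips/bolt. φR_n = 0.75 × (3×53.156 + 6×63) = 403.1 kips.
Tension rupture (net): A_n = (15.3125 − 3×1.1875)×0.375 = 4.4063 in² (U = 1.0, A_e = A_n). φR_n = 0.75 × 70 × 4.4063 = 231.3 kips.
Governing: min(445.3, 403.1, 231.3) = 231.3 kips → net-section rupture.

231.3 kips (net-section rupture governs)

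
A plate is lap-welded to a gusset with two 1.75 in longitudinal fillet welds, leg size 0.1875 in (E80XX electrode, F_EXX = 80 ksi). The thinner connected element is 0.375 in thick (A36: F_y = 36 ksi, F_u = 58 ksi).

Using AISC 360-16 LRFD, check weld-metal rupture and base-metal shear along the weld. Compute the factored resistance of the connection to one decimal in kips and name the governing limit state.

16.7 kips (weld metal governs)

Weld metal: throat = 0.707×0.1875 = 0.13256 in, L = 2×1.75 = 3.5 in. φR_n = 0.75 × 0.6 × 80 × 0.13256 × 3.5 = 16.7 kips.
Base metal shear (0.375 in plate): yield φR_n = 1.0×0.6×36×0.375×3.5 = 28.4 kips; rupture φR_n = 0.75×0.6×58×0.375×3.5 = 34.3 kips; take 28.4 kips (yield).
Governing: min(16.7, 28.4) = 16.7 kips → weld metal.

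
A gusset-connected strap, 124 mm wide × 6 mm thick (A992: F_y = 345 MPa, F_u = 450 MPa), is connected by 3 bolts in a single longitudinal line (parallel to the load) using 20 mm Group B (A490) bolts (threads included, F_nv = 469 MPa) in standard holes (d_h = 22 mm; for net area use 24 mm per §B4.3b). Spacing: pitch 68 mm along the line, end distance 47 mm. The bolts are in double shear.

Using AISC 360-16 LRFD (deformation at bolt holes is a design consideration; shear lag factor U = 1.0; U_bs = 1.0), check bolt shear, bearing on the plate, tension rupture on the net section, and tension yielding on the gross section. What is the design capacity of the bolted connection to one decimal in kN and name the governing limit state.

202.5 kN (net-section rupture governs)

Bolt shear: A_b = π(20)²/4 = 314.16 mm². φR_n = 0.75 × 469 × 314.16 × 3 × 2 = 663.0 kN.
Bearing (6 mm plate, F_u = 450 MPa): end bolts L_c = 47 − 22/2 = 36, R_n = min(1.2×36×6×450, 2.4×20×6×450) = 116.64 kN/bolt; interior L_c = 68 − 22 = 46, R_n = 129.6 kN/bolt. φR_n = 0.75 × (1×116.64 + 2×129.6) = 281.9 kN.
Tension rupture (net): A_n = (124 − 1×24)×6 = 600 mm² (U = 1.0, A_e = A_n). φR_n = 0.75 × 450 × 600 = 202.5 kN.
Tension yield (gross): A_g = 124×6 = 744 mm². φR_n = 0.90 × 345 × 744 = 231.0 kN.
Governing: min(663.0, 281.9, 202.5, 231.0) = 202.5 kN → net-section rupture.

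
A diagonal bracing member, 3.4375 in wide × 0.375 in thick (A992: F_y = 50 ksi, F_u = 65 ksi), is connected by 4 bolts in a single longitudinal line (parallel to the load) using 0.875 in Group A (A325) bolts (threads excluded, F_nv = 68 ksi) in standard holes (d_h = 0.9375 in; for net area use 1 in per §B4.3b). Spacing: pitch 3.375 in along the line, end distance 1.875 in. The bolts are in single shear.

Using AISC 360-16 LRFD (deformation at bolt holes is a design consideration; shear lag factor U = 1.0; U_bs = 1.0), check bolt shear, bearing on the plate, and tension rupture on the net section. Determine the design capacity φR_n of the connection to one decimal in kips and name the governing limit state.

Bolt shear: A_b = π(0.875)²/4 = 0.60132 in². φR_n = 0.75 × 68 × 0.60132 × 4 × 1 = 122.7 kips.
Bearing (0.375 in plate, F_u = 65 ksi): end bolts L_c = 1.875 − 0.9375/2 = 1.40625, R_n = min(1.2×1.40625×0.375×65, 2.4×0.875×0.375×65) = 41.133 kips/bolt; interior L_c = 3.375 − 0.9375 = 2.4375, R_n = 51.188 kips/bolt. φR_n = 0.75 × (1×41.133 + 3×51.188) = 146.0 kips.
Tension rupture (net): A_n = (3.4375 − 1×1)×0.375 = 0.91406 in² (U = 1.0, A_e = A_n). φR_n = 0.75 × 65 × 0.91406 = 44.6 kips.
Governing: min(122.7, 146.0, 44.6) = 44.6 kips → net-section rupture.

44.6 kips (net-section rupture governs)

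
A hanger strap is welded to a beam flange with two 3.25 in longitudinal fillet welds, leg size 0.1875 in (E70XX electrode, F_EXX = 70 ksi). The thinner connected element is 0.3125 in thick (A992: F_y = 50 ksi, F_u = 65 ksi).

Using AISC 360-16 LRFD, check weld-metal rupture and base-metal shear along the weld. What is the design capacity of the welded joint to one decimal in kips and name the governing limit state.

Weld metal: throat = 0.707×0.1875 = 0.13256 in, L = 2×3.25 = 6.5 in. φR_n = 0.75 × 0.6 × 70 × 0.13256 × 6.5 = 27.1 kips.
Base metal shear (0.3125 in plate): yield φR_n = 1.0×0.6×50×0.3125×6.5 = 60.9 kips; rupture φR_n = 0.75×0.6×65×0.3125×6.5 = 59.4 kips; take 59.4 kips (rupture).
Governing: min(27.1, 59.4) = 27.1 kips → weld metal.

27.1 kips (weld metal governs)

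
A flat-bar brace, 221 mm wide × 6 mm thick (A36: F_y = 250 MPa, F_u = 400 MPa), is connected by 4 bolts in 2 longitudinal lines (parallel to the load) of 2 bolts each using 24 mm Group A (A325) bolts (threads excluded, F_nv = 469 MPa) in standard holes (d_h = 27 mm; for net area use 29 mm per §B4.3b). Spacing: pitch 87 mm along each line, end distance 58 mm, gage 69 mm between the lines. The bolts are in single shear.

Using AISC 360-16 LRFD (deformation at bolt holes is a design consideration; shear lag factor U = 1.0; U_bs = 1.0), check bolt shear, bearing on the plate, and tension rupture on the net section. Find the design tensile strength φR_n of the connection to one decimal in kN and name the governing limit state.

293.4 kN (net-section rupture governs)

Bolt shear: A_b = π(24)²/4 = 452.39 mm². φR_n = 0.75 × 469 × 452.39 × 4 × 1 = 636.5 kN.
Bearing (6 mm plate, F_u = 400 MPa): end bolts L_c = 58 − 27/2 = 44.5, R_n = min(1.2×44.5×6×400, 2.4×24×6×400) = 128.16 kN/bolt; interior L_c = 87 − 27 = 60, R_n = 138.24 kN/bolt. φR_n = 0.75 × (2×128.16 + 2×138.24) = 399.6 kN.
Tension rupture (net): A_n = (221 − 2×29)×6 = 978 mm² (U = 1.0, A_e = A_n). φR_n = 0.75 × 400 × 978 = 293.4 kN.
Governing: min(636.5, 399.6, 293.4) = 293.4 kN → net-section rupture.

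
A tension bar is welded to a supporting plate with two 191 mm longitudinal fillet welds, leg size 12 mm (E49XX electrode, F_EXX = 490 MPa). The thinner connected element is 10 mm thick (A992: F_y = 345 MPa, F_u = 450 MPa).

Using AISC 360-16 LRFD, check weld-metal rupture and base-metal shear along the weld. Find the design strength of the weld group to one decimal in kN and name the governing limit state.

Weld metal: throat = 0.707×12 = 8.484 mm, L = 2×191 = 382 mm. φR_n = 0.75 × 0.6 × 490 × 8.484 × 382 = 714.6 kN.
Base metal shear (10 mm plate): yield φR_n = 1.0×0.6×345×10×382 = 790.7 kN; rupture φR_n = 0.75×0.6×450×10×382 = 773.6 kN; take 773.6 kN (rupture).
Governing: min(714.6, 773.6) = 714.6 kN → weld metal.

714.6 kN (weld metal governs)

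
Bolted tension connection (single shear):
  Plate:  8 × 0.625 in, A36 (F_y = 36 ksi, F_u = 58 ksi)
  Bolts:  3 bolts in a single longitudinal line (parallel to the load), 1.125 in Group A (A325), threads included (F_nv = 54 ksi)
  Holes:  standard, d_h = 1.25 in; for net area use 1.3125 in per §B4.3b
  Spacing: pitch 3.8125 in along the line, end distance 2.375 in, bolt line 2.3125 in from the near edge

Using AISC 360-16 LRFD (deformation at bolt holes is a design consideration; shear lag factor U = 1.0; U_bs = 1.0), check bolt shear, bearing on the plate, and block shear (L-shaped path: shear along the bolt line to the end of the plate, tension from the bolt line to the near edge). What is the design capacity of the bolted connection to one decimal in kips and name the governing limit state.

Bolt shear: A_b = π(1.125)²/4 = 0.99402 in². φR_n = 0.75 × 54 × 0.99402 × 3 × 1 = 120.8 kips.
Bearing (0.625 in plate, F_u = 58 ksi): end bolts L_c = 2.375 − 1.25/2 = 1.75, R_n = min(1.2×1.75×0.625×58, 2.4×1.125×0.625×58) = 76.125 kips/bolt; interior L_c = 3.8125 − 1.25 = 2.5625, R_n = 97.875 kips/bolt. φR_n = 0.75 × (1×76.125 + 2×97.875) = 203.9 kips.
Block shear: shear path 1×[2.375+2×3.8125] = 1×10 in, A_gv = 6.25, A_nv = 1×(10 − 2.5×1.3125)×0.625 = 4.1992 in²; tension to near edge: (2.3125 − 0.5×1.3125)×0.625 = 1.0352 in². R_n = min(0.6×58×4.1992, 0.6×36×6.25) + 1.0×58×1.0352 = min(146.13, 135) + 60.042 = 195.04 kips. φR_n = 0.75 × 195.04 = 146.3 kips.
Governing: min(120.8, 203.9, 146.3) = 120.8 kips → bolt shear.

120.8 kips (bolt shear governs)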